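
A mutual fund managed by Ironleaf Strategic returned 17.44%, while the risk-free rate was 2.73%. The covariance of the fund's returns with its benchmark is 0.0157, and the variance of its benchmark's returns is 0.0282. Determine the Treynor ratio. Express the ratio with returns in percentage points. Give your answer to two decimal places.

26.42

β = Cov / Var = 0.0157 / 0.0282 = 0.5567
Treynor = (Rp − Rf) / β = (17.44% − 2.73%) / 0.5567 = 14.71 / 0.5567 = 26.4236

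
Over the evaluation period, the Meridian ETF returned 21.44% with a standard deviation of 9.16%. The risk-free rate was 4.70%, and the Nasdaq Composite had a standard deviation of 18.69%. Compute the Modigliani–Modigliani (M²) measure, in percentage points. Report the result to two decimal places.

38.86

Sharpe = (Rp − Rf) / σp = (21.44% − 4.70%) / 9.16% = 1.8275
M² = Rf + Sharpe × σm = 4.70% + 1.8275 × 18.69% = 38.8560%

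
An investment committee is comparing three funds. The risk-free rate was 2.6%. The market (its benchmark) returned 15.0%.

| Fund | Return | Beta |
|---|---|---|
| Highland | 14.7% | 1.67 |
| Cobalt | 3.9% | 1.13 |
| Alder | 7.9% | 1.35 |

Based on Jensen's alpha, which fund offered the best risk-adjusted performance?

Highland: α = 14.7% − [2.6% + 1.67 × (15.0% − 2.6%)] = -8.608
Cobalt: α = 3.9% − [2.6% + 1.13 × (15.0% − 2.6%)] = -12.712
Alder: α = 7.9% − [2.6% + 1.35 × (15.0% − 2.6%)] = -11.440
Highest: Highland (-8.608).

Highland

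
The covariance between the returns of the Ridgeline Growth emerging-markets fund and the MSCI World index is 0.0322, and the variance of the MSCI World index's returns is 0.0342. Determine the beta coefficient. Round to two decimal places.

0.94

β = Cov(Rp, Rm) / Var(Rm) = 0.0322 / 0.0342 = 0.9415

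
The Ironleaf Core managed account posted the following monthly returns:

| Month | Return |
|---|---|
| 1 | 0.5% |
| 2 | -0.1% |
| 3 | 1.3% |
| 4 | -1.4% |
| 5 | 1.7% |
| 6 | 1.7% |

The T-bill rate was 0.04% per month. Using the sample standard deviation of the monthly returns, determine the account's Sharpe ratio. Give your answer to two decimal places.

0.47

μ = (0.5 − 0.1 + 1.3 − 1.4 + 1.7 + 1.7) / 6 = 0.6167%
Σ(r − μ)² = (0.5 − 0.6167)² + (-0.1 − 0.6167)² + (1.3 − 0.6167)² + … = 7.4083
sample σ = √(7.4083 / 5) = √1.4817 = 1.2173%
Sharpe = (μ − rf) / σ = (0.6167 − 0.04) / 1.2173 = 0.5767 / 1.2173 = 0.4738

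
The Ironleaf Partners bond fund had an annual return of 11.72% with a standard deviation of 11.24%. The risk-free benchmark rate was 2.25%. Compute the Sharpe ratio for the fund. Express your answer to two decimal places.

0.84

Sharpe = (Rp − Rf) / σp = (11.72% − 2.25%) / 11.24% = 9.47% / 11.24% = 0.8425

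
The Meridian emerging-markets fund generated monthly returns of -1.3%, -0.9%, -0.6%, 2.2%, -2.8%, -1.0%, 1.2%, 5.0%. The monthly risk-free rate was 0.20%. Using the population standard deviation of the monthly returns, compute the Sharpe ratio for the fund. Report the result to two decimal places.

μ = (-1.3 − 0.9 − 0.6 + 2.2 − 2.8 − 1 + 1.2 + 5) / 8 = 1.80 / 8 = 0.2250%
Population std dev = √[42.5750 / 8] = 2.3069%
Sharpe = (μ − rf) / σ = (0.2250 − 0.2) / 2.3069 = 0.0250 / 2.3069 = 0.0108

0.01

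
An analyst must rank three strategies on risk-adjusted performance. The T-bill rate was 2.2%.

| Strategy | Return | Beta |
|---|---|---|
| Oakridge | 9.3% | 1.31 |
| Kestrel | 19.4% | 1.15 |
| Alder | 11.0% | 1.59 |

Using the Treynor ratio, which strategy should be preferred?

Oakridge: Treynor = (9.3% − 2.2%) / 1.31 = 5.420
Kestrel: Treynor = (19.4% − 2.2%) / 1.15 = 14.957
Alder: Treynor = (11.0% − 2.2%) / 1.59 = 5.535
Highest: Kestrel (14.957).

Kestrel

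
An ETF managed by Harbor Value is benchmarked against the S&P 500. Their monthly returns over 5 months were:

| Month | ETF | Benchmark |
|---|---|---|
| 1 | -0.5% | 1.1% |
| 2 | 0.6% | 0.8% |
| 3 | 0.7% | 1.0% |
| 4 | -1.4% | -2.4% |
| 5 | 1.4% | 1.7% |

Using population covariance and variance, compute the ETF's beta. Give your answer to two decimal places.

0.57

r̄p = 0.1600%,  r̄m = 0.4400%
Cov = Σ(rp − r̄p)(rm − r̄m) / 5 = 1.2036
Var(rm) = Σ(rm − r̄m)² / 5 = 2.1064
β = Cov / Var = 1.2036 / 2.1064 = 0.5714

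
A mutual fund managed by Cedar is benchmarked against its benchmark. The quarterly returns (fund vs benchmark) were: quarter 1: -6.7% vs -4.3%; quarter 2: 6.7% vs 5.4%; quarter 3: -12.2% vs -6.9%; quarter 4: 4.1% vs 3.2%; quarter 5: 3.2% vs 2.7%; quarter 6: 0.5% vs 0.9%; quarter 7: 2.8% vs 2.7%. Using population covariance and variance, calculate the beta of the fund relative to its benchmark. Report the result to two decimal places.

r̄p = -0.2286%,  r̄m = 0.5286%
Cov = Σ(rp − r̄p)(rm − r̄m) / 7 = 25.6837
Var(rm) = Σ(rm − r̄m)² / 7 = 16.9906
β = Cov / Var = 25.6837 / 16.9906 = 1.5116

1.51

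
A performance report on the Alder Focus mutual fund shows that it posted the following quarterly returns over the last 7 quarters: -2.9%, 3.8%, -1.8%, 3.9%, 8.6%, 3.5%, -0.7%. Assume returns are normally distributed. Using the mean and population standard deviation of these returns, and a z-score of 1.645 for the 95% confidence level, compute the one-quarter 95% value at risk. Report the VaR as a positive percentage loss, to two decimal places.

Mean return r̄ = 14.40 / 7 = 2.0571%
Σ(r − r̄)² = (-2.9 − 2.0571)² + (3.8 − 2.0571)² + (-1.8 − 2.0571)² + … = 98.3771
population σ = √(98.3771 / 7) = √14.0539 = 3.7489%
VaR = −(r̄ − z·σ) = −(2.0571 − 1.645 × 3.7489) = −(-4.1098) = 4.1098%

4.11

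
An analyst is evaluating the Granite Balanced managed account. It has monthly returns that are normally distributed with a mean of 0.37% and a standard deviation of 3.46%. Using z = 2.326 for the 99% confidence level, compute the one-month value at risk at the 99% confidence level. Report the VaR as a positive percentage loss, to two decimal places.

VaR (as % loss) = −(μ − z·σ) = −(0.37% − 2.326 × 3.46%) = −(-7.67796%) = 7.67796%

7.68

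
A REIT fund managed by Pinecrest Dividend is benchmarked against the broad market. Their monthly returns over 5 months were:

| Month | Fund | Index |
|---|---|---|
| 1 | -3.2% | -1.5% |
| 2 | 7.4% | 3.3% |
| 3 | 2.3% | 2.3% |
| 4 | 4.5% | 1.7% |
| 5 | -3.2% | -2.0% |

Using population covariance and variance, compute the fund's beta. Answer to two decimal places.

r̄p = 1.5600%,  r̄m = 0.7600%
Cov = Σ(rp − r̄p)(rm − r̄m) / 5 = 8.5264
Var(rm) = Σ(rm − r̄m)² / 5 = 4.4864
β = Cov / Var = 8.5264 / 4.4864 = 1.9005

1.90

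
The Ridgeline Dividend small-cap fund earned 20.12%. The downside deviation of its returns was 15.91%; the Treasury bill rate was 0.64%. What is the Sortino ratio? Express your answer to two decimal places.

Sortino = (Rp − Rf) / σd = (20.12% − 0.64%) / 15.91% = 19.48% / 15.91% = 1.2244

1.22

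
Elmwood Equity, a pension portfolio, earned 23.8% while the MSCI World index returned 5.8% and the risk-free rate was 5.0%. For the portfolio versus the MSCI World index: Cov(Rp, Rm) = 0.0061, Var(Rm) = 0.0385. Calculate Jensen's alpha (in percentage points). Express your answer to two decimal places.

β = Cov / Var = 0.0061 / 0.0385 = 0.1584
E[R] = Rf + β(Rm − Rf) = 5.0% + 0.1584 × (5.8% − 5.0%) = 5.1267%
α = Rp − E[R] = 23.8% − 5.1267% = 18.6733

18.67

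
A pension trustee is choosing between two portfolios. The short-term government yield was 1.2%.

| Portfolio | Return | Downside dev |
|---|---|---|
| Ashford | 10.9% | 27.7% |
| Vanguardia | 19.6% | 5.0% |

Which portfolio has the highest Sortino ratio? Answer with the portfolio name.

Vanguardia

Ashford: Sortino ratio = (10.9% − 1.2%) / 27.7% = 0.350
Vanguardia: Sortino ratio = (19.6% − 1.2%) / 5.0% = 3.680
Highest: Vanguardia (3.680).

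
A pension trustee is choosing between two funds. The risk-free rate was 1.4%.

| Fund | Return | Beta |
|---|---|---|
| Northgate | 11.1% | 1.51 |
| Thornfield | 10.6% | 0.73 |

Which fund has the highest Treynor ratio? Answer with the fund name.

Thornfield

Northgate: Treynor = (11.1% − 1.4%) / 1.51 = 6.424
Thornfield: Treynor = (10.6% − 1.4%) / 0.73 = 12.603
Highest: Thornfield (12.603).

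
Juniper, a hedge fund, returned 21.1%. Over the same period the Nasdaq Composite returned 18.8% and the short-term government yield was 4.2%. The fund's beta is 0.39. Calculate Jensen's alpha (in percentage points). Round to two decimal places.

CAPM expected return = Rf + β(Rm − Rf) = 4.2% + 0.39 × (18.8% − 4.2%) = 4.2 + 0.39 × 14.60 = 9.8940%
Jensen's α = Rp − E[R] = 21.1% − 9.8940% = 11.2060

11.21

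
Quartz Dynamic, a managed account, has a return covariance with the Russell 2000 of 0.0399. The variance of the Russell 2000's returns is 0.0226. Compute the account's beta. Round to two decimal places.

1.77

β = Cov(Rp, Rm) / Var(Rm) = 0.0399 / 0.0226 = 1.7655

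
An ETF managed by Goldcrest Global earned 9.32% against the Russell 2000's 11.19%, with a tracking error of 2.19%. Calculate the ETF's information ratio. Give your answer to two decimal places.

-0.85

IR = (Rp − Rb) / TE = (9.32% − 11.19%) / 2.19% = -1.87% / 2.19% = -0.8539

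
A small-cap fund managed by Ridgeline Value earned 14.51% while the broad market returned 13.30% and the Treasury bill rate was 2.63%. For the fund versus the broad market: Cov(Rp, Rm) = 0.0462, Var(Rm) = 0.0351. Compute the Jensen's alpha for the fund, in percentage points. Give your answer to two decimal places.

-2.16

β = Cov / Var = 0.0462 / 0.0351 = 1.3162
E[R] = Rf + β(Rm − Rf) = 2.63% + 1.3162 × (13.30% − 2.63%) = 16.6739%
α = Rp − E[R] = 14.51% − 16.6739% = -2.1639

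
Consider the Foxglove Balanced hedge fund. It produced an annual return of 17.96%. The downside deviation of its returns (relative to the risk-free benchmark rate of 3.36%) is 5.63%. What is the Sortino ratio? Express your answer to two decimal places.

Sortino = (Rp − Rf) / σd = (17.96% − 3.36%) / 5.63% = 14.60% / 5.63% = 2.5933

2.59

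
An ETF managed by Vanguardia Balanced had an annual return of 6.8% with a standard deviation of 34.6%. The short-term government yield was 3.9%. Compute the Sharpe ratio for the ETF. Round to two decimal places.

0.08

Sharpe = (Rp − Rf) / σp = (6.8% − 3.9%) / 34.6% = 2.90% / 34.6% = 0.0838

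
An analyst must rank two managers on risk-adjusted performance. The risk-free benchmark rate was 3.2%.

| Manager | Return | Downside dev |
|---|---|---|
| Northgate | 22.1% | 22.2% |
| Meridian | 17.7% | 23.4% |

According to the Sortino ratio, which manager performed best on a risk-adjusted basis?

Northgate: Sortino ratio = (22.1% − 3.2%) / 22.2% = 0.851
Meridian: Sortino ratio = (17.7% − 3.2%) / 23.4% = 0.620
Highest: Northgate (0.851).

Northgate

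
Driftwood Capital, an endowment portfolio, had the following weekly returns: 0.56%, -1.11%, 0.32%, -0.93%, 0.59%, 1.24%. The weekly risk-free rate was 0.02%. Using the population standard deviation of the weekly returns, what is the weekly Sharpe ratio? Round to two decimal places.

r̄ = (0.56 − 1.11 + 0.32 − 0.93 + 0.59 + 1.24) / 6 = 0.670 / 6 = 0.1117%
Population std dev = √[4.3239 / 6] = 0.8489%
Sharpe = (r̄ − rf) / σ = (0.1117 − 0.02) / 0.8489 = 0.0917 / 0.8489 = 0.1080

0.11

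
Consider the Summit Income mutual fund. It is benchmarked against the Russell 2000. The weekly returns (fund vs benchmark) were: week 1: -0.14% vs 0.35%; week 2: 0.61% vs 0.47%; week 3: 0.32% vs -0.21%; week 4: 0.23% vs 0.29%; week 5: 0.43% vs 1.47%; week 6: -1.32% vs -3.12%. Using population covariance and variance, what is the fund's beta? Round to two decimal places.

0.41

r̄p = 0.0217%,  r̄m = -0.1250%
Cov = Σ(rp − r̄p)(rm − r̄m) / 6 = 0.8340
Var(rm) = Σ(rm − r̄m)² / 6 = 2.0455
β = Cov / Var = 0.8340 / 2.0455 = 0.4077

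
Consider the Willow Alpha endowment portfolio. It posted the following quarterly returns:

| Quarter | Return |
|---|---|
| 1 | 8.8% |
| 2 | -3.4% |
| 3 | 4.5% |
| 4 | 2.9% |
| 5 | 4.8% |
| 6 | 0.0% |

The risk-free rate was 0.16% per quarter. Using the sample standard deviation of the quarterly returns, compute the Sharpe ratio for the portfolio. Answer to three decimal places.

0.657

Mean return r̄ = 17.60 / 6 = 2.9333%
Σ(r − r̄)² = 89.0733; sample σ = √(89.0733/5) = 4.2207%
Sharpe = (r̄ − rf) / σ = (2.9333 − 0.16) / 4.2207 = 2.7733 / 4.2207 = 0.6571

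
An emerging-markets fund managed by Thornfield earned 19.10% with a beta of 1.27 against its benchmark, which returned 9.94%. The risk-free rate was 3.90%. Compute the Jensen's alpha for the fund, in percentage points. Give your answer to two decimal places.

7.53

CAPM expected return = Rf + β(Rm − Rf) = 3.90% + 1.27 × (9.94% − 3.90%) = 3.9 + 1.27 × 6.04 = 11.5708%
Jensen's α = Rp − E[R] = 19.10% − 11.5708% = 7.5292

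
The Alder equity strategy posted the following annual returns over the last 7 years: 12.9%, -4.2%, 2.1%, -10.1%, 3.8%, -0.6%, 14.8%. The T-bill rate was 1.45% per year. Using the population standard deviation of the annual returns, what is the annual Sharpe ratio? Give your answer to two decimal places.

r̄ = (12.9 − 4.2 + 2.1 − 10.1 + 3.8 − 0.6 + 14.8) / 7 = 18.70 / 7 = 2.6714%
Σ(r − r̄)² = (12.9 − 2.6714)² + (-4.2 − 2.6714)² + (2.1 − 2.6714)² + … = 474.3543
population σ = √(474.3543 / 7) = √67.7649 = 8.2319%
Sharpe = (r̄ − rf) / σ = (2.6714 − 1.45) / 8.2319 = 1.2214 / 8.2319 = 0.1484

0.15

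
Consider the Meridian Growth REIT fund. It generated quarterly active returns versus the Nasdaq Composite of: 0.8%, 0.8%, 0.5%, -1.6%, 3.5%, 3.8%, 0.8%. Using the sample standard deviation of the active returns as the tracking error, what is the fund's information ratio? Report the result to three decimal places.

Mean return r̄ = 8.60 / 7 = 1.2286%
Σ(r − r̄)² = 20.8543; sample σ = √(20.8543/6) = 1.8643%
IR = r̄ / tracking error = 1.2286 / 1.8643 = 0.6590

0.659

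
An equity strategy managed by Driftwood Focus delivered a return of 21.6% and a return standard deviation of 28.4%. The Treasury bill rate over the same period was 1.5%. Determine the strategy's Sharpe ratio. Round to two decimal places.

Sharpe = (Rp − Rf) / σp = (21.6% − 1.5%) / 28.4% = 20.10% / 28.4% = 0.7077

0.71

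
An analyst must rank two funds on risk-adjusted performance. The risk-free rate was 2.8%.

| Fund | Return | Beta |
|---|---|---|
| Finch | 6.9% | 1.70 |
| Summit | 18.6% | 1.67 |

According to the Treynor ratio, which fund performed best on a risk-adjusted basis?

Summit

Finch: Treynor = (6.9% − 2.8%) / 1.70 = 2.412
Summit: Treynor = (18.6% − 2.8%) / 1.67 = 9.461
Highest: Summit (9.461).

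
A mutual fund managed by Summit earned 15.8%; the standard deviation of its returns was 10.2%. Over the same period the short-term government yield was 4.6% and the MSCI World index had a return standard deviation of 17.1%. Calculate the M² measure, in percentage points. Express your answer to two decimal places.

23.38

Sharpe = (Rp − Rf) / σp = (15.8% − 4.6%) / 10.2% = 1.0980
M² = Rf + Sharpe × σm = 4.6% + 1.0980 × 17.1% = 23.3758%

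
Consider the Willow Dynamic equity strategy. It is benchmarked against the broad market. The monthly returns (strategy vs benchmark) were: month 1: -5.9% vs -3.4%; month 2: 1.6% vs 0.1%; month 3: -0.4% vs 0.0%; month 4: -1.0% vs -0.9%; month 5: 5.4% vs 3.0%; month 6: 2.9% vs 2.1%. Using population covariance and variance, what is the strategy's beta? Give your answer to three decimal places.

r̄p = 0.4333%,  r̄m = 0.1500%
Cov = Σ(rp − r̄p)(rm − r̄m) / 6 = 7.1700
Var(rm) = Σ(rm − r̄m)² / 6 = 4.2758
β = Cov / Var = 7.1700 / 4.2758 = 1.6769

1.677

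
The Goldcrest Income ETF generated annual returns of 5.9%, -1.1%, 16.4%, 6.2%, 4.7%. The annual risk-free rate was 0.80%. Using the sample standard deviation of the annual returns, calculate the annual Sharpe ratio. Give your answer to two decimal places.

r̄ = (5.9 − 1.1 + 16.4 + 6.2 + 4.7) / 5 = 6.4200%
Σ(r − r̄)² = 159.4280; sample σ = √(159.4280/4) = 6.3132%
Sharpe = (r̄ − rf) / σ = (6.4200 − 0.8) / 6.3132 = 5.6200 / 6.3132 = 0.8902

0.89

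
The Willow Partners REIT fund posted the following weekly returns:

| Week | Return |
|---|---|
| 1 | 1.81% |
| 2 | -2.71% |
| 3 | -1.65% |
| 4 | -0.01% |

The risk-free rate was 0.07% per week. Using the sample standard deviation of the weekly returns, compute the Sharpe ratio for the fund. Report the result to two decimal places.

r̄ = (1.81 − 2.71 − 1.65 − 0.01) / 4 = -0.6400%
Σ(r − r̄)² = 11.7044; sample σ = √(11.7044/3) = 1.9752%
Sharpe = (r̄ − rf) / σ = (-0.6400 − 0.07) / 1.9752 = -0.7100 / 1.9752 = -0.3595

-0.36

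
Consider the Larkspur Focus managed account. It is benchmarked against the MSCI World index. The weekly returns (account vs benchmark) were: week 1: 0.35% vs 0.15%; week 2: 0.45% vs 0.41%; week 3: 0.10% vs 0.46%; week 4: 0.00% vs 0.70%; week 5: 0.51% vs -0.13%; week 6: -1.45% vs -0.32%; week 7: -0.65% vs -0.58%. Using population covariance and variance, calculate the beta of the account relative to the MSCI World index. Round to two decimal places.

0.88

r̄p = -0.0986%,  r̄m = 0.0986%
Cov = Σ(rp − r̄p)(rm − r̄m) / 7 = 0.1608
Var(rm) = Σ(rm − r̄m)² / 7 = 0.1828
β = Cov / Var = 0.1608 / 0.1828 = 0.8796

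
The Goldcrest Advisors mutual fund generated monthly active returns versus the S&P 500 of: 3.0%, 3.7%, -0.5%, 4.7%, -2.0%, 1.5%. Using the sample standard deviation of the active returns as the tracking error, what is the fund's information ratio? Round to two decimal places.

r̄ = (3 + 3.7 − 0.5 + 4.7 − 2 + 1.5) / 6 = 1.7333%
Σ(r − r̄)² = 33.2533; sample σ = √(33.2533/5) = 2.5789%
IR = r̄ / tracking error = 1.7333 / 2.5789 = 0.6721

0.67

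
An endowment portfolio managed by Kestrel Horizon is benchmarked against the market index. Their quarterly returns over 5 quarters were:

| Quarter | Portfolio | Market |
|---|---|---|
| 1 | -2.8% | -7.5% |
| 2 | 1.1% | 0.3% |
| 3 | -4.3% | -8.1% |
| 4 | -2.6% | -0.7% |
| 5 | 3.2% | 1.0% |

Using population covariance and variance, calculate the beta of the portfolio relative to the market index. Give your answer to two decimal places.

0.57

r̄p = -1.0800%,  r̄m = -3.0000%
Cov = Σ(rp − r̄p)(rm − r̄m) / 5 = 8.9960
Var(rm) = Σ(rm − r̄m)² / 5 = 15.6880
β = Cov / Var = 8.9960 / 15.6880 = 0.5734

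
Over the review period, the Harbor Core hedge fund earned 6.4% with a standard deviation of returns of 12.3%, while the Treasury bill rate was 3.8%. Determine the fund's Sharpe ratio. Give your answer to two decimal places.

0.21

Sharpe = (Rp − Rf) / σp = (6.4% − 3.8%) / 12.3% = 2.60% / 12.3% = 0.2114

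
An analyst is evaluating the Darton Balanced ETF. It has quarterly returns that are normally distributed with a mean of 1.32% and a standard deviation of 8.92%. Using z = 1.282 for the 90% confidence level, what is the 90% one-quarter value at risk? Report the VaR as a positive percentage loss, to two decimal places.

VaR (as % loss) = −(μ − z·σ) = −(1.32% − 1.282 × 8.92%) = −(-10.11544%) = 10.11544%

10.12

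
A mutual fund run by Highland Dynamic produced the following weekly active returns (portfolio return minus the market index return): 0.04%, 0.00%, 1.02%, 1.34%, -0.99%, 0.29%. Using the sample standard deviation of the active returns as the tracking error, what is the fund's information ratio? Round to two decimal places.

0.34

Mean return r̄ = 1.700 / 6 = 0.2833%
Σ(r − r̄)² = 3.4201; sample σ = √(3.4201/5) = 0.8271%
IR = r̄ / tracking error = 0.2833 / 0.8271 = 0.3425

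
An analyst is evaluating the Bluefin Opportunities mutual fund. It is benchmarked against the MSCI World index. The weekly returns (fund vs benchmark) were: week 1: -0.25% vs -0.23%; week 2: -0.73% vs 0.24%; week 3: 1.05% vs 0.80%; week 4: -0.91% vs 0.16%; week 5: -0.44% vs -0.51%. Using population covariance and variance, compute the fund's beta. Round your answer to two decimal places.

0.92

r̄p = -0.2560%,  r̄m = 0.0920%
Cov = Σ(rp − r̄p)(rm − r̄m) / 5 = 0.1838
Var(rm) = Σ(rm − r̄m)² / 5 = 0.1988
β = Cov / Var = 0.1838 / 0.1988 = 0.9245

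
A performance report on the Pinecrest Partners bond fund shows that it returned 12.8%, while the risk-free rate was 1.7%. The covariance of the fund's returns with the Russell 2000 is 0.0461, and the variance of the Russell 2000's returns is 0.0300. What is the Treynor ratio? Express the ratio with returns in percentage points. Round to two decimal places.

7.22

β = Cov / Var = 0.0461 / 0.0300 = 1.5367
Treynor = (Rp − Rf) / β = (12.8% − 1.7%) / 1.5367 = 11.10 / 1.5367 = 7.2233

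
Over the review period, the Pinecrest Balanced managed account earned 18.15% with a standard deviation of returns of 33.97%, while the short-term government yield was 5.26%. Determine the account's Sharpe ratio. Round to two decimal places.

0.38

Sharpe = (Rp − Rf) / σp = (18.15% − 5.26%) / 33.97% = 12.89% / 33.97% = 0.3795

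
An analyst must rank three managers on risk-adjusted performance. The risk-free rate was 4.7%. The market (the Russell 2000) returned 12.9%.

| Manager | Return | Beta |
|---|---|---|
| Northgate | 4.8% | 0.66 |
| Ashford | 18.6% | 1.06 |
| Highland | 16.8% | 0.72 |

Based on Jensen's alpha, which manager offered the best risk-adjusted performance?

Northgate: α = 4.8% − [4.7% + 0.66 × (12.9% − 4.7%)] = -5.312
Ashford: α = 18.6% − [4.7% + 1.06 × (12.9% − 4.7%)] = 5.208
Highland: α = 16.8% − [4.7% + 0.72 × (12.9% − 4.7%)] = 6.196
Highest: Highland (6.196).

Highland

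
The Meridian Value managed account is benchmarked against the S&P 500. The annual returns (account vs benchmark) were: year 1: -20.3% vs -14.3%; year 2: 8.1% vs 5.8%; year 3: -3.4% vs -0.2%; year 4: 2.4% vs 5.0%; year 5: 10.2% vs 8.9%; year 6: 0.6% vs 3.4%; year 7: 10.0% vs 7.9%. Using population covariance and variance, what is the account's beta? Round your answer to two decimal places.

1.33

r̄p = 1.0857%,  r̄m = 2.3571%
Cov = Σ(rp − r̄p)(rm − r̄m) / 7 = 71.9794
Var(rm) = Σ(rm − r̄m)² / 7 = 53.9224
β = Cov / Var = 71.9794 / 53.9224 = 1.3349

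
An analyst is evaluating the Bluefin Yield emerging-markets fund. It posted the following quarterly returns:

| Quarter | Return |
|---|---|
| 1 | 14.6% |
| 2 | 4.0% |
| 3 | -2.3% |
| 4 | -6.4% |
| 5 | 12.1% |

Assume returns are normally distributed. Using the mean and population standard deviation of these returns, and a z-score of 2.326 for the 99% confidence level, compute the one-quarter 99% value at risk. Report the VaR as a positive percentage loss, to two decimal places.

Mean return r̄ = 22.00 / 5 = 4.4000%
Population std dev = √[325.0200 / 5] = 8.0625%
VaR = −(r̄ − z·σ) = −(4.4000 − 2.326 × 8.0625) = −(-14.3534) = 14.3534%

14.35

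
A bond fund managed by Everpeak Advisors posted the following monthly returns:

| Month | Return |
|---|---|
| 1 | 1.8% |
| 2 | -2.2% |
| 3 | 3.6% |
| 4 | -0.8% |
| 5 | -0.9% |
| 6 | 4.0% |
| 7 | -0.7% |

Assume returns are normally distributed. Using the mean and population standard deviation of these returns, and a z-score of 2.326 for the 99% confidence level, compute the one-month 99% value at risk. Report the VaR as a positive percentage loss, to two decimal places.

4.57

r̄ = (1.8 − 2.2 + 3.6 − 0.8 − 0.9 + 4 − 0.7) / 7 = 4.80 / 7 = 0.6857%
Σ(r − r̄)² = 35.6886; population σ = √(35.6886/7) = 2.2580%
VaR = −(r̄ − z·σ) = −(0.6857 − 2.326 × 2.2580) = −(-4.5664) = 4.5664%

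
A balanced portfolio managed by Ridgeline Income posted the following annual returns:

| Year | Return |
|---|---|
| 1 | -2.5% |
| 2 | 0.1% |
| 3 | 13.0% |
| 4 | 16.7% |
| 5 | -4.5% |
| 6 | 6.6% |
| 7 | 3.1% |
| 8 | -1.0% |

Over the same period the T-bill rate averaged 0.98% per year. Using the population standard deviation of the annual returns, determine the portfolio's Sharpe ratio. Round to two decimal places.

0.42

r̄ = (-2.5 + 0.1 + 13 + 16.7 − 4.5 + 6.6 + 3.1 − 1) / 8 = 31.50 / 8 = 3.9375%
Population σ = √[Σ(r − r̄)² / 8] = √[404.5388 / 8] = √50.5674 = 7.1111%
Sharpe = (r̄ − rf) / σ = (3.9375 − 0.98) / 7.1111 = 2.9575 / 7.1111 = 0.4159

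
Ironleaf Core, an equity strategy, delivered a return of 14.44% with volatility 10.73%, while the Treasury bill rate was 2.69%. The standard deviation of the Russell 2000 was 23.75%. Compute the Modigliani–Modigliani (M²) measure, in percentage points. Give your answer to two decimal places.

28.70

Sharpe = (Rp − Rf) / σp = (14.44% − 2.69%) / 10.73% = 1.0951
M² = Rf + Sharpe × σm = 2.69% + 1.0951 × 23.75% = 28.6986%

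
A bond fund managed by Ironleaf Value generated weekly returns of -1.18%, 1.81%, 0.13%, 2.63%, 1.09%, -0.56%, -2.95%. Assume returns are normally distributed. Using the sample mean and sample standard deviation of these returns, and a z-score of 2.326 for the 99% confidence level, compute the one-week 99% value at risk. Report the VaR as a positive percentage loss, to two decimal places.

4.28

r̄ = (-1.18 + 1.81 + 0.13 + 2.63 + 1.09 − 0.56 − 2.95) / 7 = 0.1386%
Σ(r − r̄)² = (-1.18 − 0.1386)² + (1.81 − 0.1386)² + … = 21.6721
σ = √[21.6721 / 6] = 1.9005%
VaR = −(r̄ − z·σ) = −(0.1386 − 2.326 × 1.9005) = −(-4.2820) = 4.2820%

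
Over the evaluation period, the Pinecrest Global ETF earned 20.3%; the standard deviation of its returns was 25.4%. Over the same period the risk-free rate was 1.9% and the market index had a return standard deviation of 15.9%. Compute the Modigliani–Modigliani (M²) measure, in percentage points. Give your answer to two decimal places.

13.42

Sharpe = (Rp − Rf) / σp = (20.3% − 1.9%) / 25.4% = 0.7244
M² = Rf + Sharpe × σm = 1.9% + 0.7244 × 15.9% = 13.4180%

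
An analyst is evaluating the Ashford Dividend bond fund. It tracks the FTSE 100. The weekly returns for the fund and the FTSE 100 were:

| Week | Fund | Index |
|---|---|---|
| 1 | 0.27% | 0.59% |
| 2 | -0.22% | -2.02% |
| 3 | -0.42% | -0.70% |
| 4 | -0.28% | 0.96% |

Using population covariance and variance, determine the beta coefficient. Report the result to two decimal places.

r̄p = -0.1625%,  r̄m = -0.2925%
Cov = Σ(rp − r̄p)(rm − r̄m) / 4 = 0.1097
Var(rm) = Σ(rm − r̄m)² / 4 = 1.3745
β = Cov / Var = 0.1097 / 1.3745 = 0.0798

0.08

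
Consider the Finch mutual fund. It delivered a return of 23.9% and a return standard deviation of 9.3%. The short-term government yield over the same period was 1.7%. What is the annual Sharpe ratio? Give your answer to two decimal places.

2.39

Sharpe = (Rp − Rf) / σp = (23.9% − 1.7%) / 9.3% = 22.20% / 9.3% = 2.3871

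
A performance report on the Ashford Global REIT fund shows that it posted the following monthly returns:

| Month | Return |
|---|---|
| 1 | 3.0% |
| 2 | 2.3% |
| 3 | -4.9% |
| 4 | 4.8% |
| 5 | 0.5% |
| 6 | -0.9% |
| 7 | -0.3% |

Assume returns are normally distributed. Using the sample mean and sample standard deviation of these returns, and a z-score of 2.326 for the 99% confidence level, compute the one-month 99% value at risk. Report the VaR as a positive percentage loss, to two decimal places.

r̄ = (3 + 2.3 − 4.9 + 4.8 + 0.5 − 0.9 − 0.3) / 7 = 0.6429%
Sample σ = √[Σ(r − r̄)² / 6] = √[59.5971 / 6] = √9.9329 = 3.1517%
VaR = −(r̄ − z·σ) = −(0.6429 − 2.326 × 3.1517) = −(-6.6880) = 6.6880%

6.69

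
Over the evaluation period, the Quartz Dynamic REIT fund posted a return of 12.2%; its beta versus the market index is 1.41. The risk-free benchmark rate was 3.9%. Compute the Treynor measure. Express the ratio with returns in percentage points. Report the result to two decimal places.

Treynor = (Rp − Rf) / β = (12.2% − 3.9%) / 1.41 = 8.30 / 1.41 = 5.8865

5.89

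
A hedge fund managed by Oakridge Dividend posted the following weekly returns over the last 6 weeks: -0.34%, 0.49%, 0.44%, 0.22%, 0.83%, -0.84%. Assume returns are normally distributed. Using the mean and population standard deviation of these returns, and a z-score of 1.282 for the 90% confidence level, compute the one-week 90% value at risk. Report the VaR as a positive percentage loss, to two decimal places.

0.59

r̄ = (-0.34 + 0.49 + 0.44 + 0.22 + 0.83 − 0.84) / 6 = 0.800 / 6 = 0.1333%
Population std dev = √[1.8855 / 6] = 0.5606%
VaR = −(r̄ − z·σ) = −(0.1333 − 1.282 × 0.5606) = −(-0.5854) = 0.5854%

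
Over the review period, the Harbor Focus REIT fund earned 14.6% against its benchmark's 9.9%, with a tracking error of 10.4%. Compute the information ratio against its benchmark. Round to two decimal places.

0.45

IR = (Rp − Rb) / TE = (14.6% − 9.9%) / 10.4% = 4.70% / 10.4% = 0.4519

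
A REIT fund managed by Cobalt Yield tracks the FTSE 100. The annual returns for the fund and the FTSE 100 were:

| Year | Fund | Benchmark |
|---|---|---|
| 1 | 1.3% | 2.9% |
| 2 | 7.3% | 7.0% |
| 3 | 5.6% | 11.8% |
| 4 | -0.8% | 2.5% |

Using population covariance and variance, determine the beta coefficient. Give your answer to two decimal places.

0.67

r̄p = 3.3500%,  r̄m = 6.0500%
Cov = Σ(rp − r̄p)(rm − r̄m) / 4 = 9.4700
Var(rm) = Σ(rm − r̄m)² / 4 = 14.1225
β = Cov / Var = 9.4700 / 14.1225 = 0.6706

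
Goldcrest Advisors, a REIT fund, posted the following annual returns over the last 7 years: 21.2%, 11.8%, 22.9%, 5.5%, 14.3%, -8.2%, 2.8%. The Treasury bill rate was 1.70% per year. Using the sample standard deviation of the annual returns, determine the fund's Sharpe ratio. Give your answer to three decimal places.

0.763

r̄ = (21.2 + 11.8 + 22.9 + 5.5 + 14.3 − 8.2 + 2.8) / 7 = 70.30 / 7 = 10.0429%
Σ(r − r̄)² = (21.2 − 10.0429)² + (11.8 − 10.0429)² + (22.9 − 10.0429)² + … = 716.8971
sample σ = √(716.8971 / 6) = √119.4829 = 10.9308%
Sharpe = (r̄ − rf) / σ = (10.0429 − 1.7) / 10.9308 = 8.3429 / 10.9308 = 0.7632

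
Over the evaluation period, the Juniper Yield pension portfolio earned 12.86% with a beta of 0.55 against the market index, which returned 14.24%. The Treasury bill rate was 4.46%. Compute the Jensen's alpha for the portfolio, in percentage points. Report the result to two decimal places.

CAPM expected return = Rf + β(Rm − Rf) = 4.46% + 0.55 × (14.24% − 4.46%) = 4.46 + 0.55 × 9.78 = 9.8390%
Jensen's α = Rp − E[R] = 12.86% − 9.8390% = 3.0210

3.02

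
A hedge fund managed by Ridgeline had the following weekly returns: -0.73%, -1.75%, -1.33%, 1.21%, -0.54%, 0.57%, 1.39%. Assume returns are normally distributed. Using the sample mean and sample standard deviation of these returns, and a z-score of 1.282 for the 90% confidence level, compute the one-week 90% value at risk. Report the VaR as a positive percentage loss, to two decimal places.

1.75

Mean return r̄ = -1.180 / 7 = -0.1686%
Σ(r − r̄)² = (-0.73 − (-0.1686))² + (-1.75 − (-0.1686))² + … = 9.1781
sample σ = √(9.1781 / 6) = √1.5297 = 1.2368%
VaR = −(r̄ − z·σ) = −(-0.1686 − 1.282 × 1.2368) = −(-1.7542) = 1.7542%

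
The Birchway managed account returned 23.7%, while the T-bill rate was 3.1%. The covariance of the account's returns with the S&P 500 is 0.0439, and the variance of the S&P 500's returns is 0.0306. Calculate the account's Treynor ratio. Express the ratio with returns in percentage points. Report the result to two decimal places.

β = Cov / Var = 0.0439 / 0.0306 = 1.4346
Treynor = (Rp − Rf) / β = (23.7% − 3.1%) / 1.4346 = 20.60 / 1.4346 = 14.3594

14.36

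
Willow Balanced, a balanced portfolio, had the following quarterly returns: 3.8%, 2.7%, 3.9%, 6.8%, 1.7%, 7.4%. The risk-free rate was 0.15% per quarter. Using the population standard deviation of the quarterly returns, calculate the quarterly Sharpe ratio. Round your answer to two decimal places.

μ = (3.8 + 2.7 + 3.9 + 6.8 + 1.7 + 7.4) / 6 = 4.3833%
Σ(r − μ)² = (3.8 − 4.3833)² + (2.7 − 4.3833)² + (3.9 − 4.3833)² + … = 25.5483
population σ = √(25.5483 / 6) = √4.2581 = 2.0635%
Sharpe = (μ − rf) / σ = (4.3833 − 0.15) / 2.0635 = 4.2333 / 2.0635 = 2.0515

2.05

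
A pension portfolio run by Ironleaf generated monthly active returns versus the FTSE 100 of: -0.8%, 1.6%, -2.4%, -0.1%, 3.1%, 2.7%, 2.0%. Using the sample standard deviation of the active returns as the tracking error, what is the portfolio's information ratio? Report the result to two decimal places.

Mean return r̄ = 6.10 / 7 = 0.8714%
Σ(r − r̄)² = (-0.8 − 0.8714)² + (1.6 − 0.8714)² + … = 24.5543
σ = √[24.5543 / 6] = 2.0230%
IR = r̄ / tracking error = 0.8714 / 2.0230 = 0.4307

0.43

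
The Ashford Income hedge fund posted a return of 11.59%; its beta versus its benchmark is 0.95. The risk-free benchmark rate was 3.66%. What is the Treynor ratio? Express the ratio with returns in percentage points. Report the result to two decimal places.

8.35

Treynor = (Rp − Rf) / β = (11.59% − 3.66%) / 0.95 = 7.93 / 0.95 = 8.3474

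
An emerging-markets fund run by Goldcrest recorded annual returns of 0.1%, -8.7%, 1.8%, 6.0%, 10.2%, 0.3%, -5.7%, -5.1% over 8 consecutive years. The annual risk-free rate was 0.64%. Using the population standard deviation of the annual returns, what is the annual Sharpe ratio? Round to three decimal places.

-0.132

r̄ = (0.1 − 8.7 + 1.8 + 6 + 10.2 + 0.3 − 5.7 − 5.1) / 8 = -1.10 / 8 = -0.1375%
Population σ = √[Σ(r − r̄)² / 8] = √[277.4188 / 8] = √34.6774 = 5.8888%
Sharpe = (r̄ − rf) / σ = (-0.1375 − 0.64) / 5.8888 = -0.7775 / 5.8888 = -0.1320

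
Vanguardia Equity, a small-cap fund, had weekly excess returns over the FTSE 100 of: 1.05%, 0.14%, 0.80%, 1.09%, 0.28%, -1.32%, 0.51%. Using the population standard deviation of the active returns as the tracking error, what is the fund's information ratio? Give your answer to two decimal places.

0.48

Mean return r̄ = 2.550 / 7 = 0.3643%
Population std dev = √[4.1022 / 7] = 0.7655%
IR = r̄ / tracking error = 0.3643 / 0.7655 = 0.4759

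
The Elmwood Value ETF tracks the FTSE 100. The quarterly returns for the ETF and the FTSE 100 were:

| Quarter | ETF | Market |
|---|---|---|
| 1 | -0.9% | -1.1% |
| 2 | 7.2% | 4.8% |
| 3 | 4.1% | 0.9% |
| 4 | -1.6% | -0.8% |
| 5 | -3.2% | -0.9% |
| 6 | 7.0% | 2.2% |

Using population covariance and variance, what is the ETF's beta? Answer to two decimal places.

1.78

r̄p = 2.1000%,  r̄m = 0.8500%
Cov = Σ(rp − r̄p)(rm − r̄m) / 6 = 8.0150
Var(rm) = Σ(rm − r̄m)² / 6 = 4.5025
β = Cov / Var = 8.0150 / 4.5025 = 1.7801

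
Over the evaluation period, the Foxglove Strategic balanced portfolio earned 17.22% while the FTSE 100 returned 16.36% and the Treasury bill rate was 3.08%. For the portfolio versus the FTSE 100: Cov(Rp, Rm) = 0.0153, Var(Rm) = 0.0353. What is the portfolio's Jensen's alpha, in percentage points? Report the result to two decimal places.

β = Cov / Var = 0.0153 / 0.0353 = 0.4334
E[R] = Rf + β(Rm − Rf) = 3.08% + 0.4334 × (16.36% − 3.08%) = 8.8356%
α = Rp − E[R] = 17.22% − 8.8356% = 8.3844

8.38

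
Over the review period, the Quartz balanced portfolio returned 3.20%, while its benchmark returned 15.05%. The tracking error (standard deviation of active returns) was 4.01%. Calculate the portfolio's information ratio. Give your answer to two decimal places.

IR = (Rp − Rb) / TE = (3.20% − 15.05%) / 4.01% = -11.85% / 4.01% = -2.9551

-2.96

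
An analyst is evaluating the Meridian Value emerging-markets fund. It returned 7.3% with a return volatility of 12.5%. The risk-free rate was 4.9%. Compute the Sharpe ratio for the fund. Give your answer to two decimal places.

0.19

Sharpe = (Rp − Rf) / σp = (7.3% − 4.9%) / 12.5% = 2.40% / 12.5% = 0.1920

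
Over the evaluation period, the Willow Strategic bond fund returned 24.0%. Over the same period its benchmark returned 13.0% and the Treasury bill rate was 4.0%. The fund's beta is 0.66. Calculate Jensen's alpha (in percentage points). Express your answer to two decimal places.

14.06

CAPM expected return = Rf + β(Rm − Rf) = 4.0% + 0.66 × (13.0% − 4.0%) = 4 + 0.66 × 9.00 = 9.9400%
Jensen's α = Rp − E[R] = 24.0% − 9.9400% = 14.0600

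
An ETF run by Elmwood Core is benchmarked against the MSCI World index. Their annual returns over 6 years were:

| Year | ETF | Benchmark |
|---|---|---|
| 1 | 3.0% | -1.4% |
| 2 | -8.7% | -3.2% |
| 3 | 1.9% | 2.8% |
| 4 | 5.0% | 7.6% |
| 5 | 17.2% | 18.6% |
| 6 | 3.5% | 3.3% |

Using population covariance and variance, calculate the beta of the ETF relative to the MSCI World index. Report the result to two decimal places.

0.97

r̄p = 3.6500%,  r̄m = 4.6167%
Cov = Σ(rp − r̄p)(rm − r̄m) / 6 = 49.5542
Var(rm) = Σ(rm − r̄m)² / 6 = 51.1281
β = Cov / Var = 49.5542 / 51.1281 = 0.9692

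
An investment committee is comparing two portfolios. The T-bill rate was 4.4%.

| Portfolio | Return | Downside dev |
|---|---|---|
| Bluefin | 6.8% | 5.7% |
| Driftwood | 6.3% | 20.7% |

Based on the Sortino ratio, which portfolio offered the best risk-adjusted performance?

Bluefin: Sortino ratio = (6.8% − 4.4%) / 5.7% = 0.421
Driftwood: Sortino ratio = (6.3% − 4.4%) / 20.7% = 0.092
Highest: Bluefin (0.421).

Bluefin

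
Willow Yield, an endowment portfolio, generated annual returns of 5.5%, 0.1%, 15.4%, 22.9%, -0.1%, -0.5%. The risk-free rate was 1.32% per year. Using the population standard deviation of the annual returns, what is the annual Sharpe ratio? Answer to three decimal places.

0.660

μ = (5.5 + 0.1 + 15.4 + 22.9 − 0.1 − 0.5) / 6 = 43.30 / 6 = 7.2167%
Σ(r − μ)² = 479.6083; population σ = √(479.6083/6) = 8.9406%
Sharpe = (μ − rf) / σ = (7.2167 − 1.32) / 8.9406 = 5.8967 / 8.9406 = 0.6595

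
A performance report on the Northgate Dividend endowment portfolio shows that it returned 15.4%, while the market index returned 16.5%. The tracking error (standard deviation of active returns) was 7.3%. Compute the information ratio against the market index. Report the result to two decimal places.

IR = (Rp − Rb) / TE = (15.4% − 16.5%) / 7.3% = -1.10% / 7.3% = -0.1507

-0.15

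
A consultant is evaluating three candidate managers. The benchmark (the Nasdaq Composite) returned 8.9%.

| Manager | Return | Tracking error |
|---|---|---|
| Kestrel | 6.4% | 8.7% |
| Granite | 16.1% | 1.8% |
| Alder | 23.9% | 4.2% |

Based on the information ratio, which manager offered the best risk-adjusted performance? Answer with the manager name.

Kestrel: IR = (6.4% − 8.9%) / 8.7% = -0.287
Granite: IR = (16.1% − 8.9%) / 1.8% = 4.000
Alder: IR = (23.9% − 8.9%) / 4.2% = 3.571
Highest: Granite (4.000).

Granite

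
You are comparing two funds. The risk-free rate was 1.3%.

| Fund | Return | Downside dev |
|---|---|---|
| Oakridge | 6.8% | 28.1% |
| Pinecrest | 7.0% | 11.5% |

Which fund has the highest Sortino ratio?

Oakridge: Sortino ratio = (6.8% − 1.3%) / 28.1% = 0.196
Pinecrest: Sortino ratio = (7.0% − 1.3%) / 11.5% = 0.496
Highest: Pinecrest (0.496).

Pinecrest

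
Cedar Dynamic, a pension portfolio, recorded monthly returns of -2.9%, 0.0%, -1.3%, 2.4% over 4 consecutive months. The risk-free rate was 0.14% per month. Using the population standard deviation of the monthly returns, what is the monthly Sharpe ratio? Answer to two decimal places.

-0.30

r̄ = (-2.9 + 0 − 1.3 + 2.4) / 4 = -0.4500%
Σ(r − r̄)² = (-2.9 − (-0.4500))² + (0 − (-0.4500))² + … = 15.0500
σ = √[15.0500 / 4] = 1.9397%
Sharpe = (r̄ − rf) / σ = (-0.4500 − 0.14) / 1.9397 = -0.5900 / 1.9397 = -0.3042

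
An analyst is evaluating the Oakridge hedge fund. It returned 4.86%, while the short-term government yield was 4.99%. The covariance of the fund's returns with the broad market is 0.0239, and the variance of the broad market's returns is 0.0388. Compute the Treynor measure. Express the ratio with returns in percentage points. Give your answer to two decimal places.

-0.21

β = Cov / Var = 0.0239 / 0.0388 = 0.6160
Treynor = (Rp − Rf) / β = (4.86% − 4.99%) / 0.6160 = -0.13 / 0.6160 = -0.2110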